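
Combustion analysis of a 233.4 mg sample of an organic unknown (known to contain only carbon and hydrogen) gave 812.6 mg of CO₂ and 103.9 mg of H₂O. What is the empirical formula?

C8H5

mol C = 0.8126 g CO₂ ÷ 44.009 g/mol = 0.018464 mol
mol H = 2 × 0.1039 g H₂O ÷ 18.015 g/mol = 0.011535 mol
Divide by the smallest (0.011535 mol): C 1.601, H 1.000
Multiplying each by 5 gives whole numbers: C 8.00, H 5.00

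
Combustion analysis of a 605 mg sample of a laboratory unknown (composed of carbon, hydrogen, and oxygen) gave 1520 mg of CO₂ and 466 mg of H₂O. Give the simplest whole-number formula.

mol C = 1.52 g CO₂ ÷ 44.009 g/mol = 0.03454 mol
mol H = 2 × 0.466 g H₂O ÷ 18.015 g/mol = 0.05173 mol
mass O = 0.605 − (0.4148 + 0.05215) = 0.1380 g → mol O = 0.1380 ÷ 15.999 = 0.008626 mol
Divide by the smallest (0.008626 mol): C 4.004, H 5.997, O 1.000

C4H6O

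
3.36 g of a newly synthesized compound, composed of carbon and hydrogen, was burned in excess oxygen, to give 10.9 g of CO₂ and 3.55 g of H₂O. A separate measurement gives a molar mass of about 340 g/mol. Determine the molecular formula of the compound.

mol C = 10.9 g CO₂ ÷ 44.009 g/mol = 0.2477 mol
mol H = 2 × 3.55 g H₂O ÷ 18.015 g/mol = 0.3941 mol
Divide by the smallest (0.2477 mol): C 1.000, H 1.591
Multiplying each by 5 gives whole numbers: C 5.00, H 7.96
Empirical formula: C5H8
Empirical-formula mass = 68.12 g/mol; 340 ÷ 68.12 ≈ 5, so the molecular formula is C25H40.

C25H40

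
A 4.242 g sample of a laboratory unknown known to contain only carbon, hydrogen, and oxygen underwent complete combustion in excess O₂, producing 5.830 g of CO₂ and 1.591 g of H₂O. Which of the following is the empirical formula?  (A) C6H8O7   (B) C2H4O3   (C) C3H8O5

mol C = 5.830 g CO₂ ÷ 44.009 g/mol = 0.13247 mol
mol H = 2 × 1.591 g H₂O ÷ 18.015 g/mol = 0.17663 mol
mass O = 4.242 − (1.5911 + 0.17804) = 2.4728 g → mol O = 2.4728 ÷ 15.999 = 0.15456 mol
Divide by the smallest (0.13247 mol): C 1.000, H 1.333, O 1.167
Multiplying each by 6 gives whole numbers: C 6.00, H 8.00, O 7.00

(A) C6H8O7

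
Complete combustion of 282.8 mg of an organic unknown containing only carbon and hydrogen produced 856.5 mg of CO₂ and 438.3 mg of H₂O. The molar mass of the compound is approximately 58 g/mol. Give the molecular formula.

mol C = 0.8565 g CO₂ ÷ 44.009 g/mol = 0.019462 mol
mol H = 2 × 0.4383 g H₂O ÷ 18.015 g/mol = 0.048659 mol
Divide by the smallest (0.019462 mol): C 1.000, H 2.500
Multiplying each by 2 gives whole numbers: C 2.00, H 5.00
Empirical formula: C2H5
Empirical-formula mass = 29.06 g/mol; 58 ÷ 29.06 ≈ 2, so the molecular formula is C4H10.

C4H10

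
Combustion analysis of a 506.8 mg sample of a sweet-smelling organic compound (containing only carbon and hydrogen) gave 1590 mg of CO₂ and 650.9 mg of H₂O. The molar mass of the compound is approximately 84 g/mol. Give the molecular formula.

C6H12

mol C = 1.590 g CO₂ ÷ 44.009 g/mol = 0.036129 mol
mol H = 2 × 0.6509 g H₂O ÷ 18.015 g/mol = 0.072262 mol
Divide by the smallest (0.036129 mol): C 1.000, H 2.000
Empirical formula: CH2
Empirical-formula mass = 14.03 g/mol; 84 ÷ 14.03 ≈ 6, so the molecular formula is C6H12.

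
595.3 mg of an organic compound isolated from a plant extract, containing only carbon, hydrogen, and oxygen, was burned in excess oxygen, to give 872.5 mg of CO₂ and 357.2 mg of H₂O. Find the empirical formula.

CH2O

mol C = 0.8725 g CO₂ ÷ 44.009 g/mol = 0.019825 mol
mol H = 2 × 0.3572 g H₂O ÷ 18.015 g/mol = 0.039656 mol
mass O = 0.5953 − (0.23812 + 0.039973) = 0.31720 g → mol O = 0.31720 ÷ 15.999 = 0.019826 mol
Divide by the smallest (0.019825 mol): C 1.000, H 2.000, O 1.000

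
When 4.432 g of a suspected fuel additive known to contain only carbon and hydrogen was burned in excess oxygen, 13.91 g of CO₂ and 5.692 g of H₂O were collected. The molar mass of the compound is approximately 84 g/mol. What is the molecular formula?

mol C = 13.91 g CO₂ ÷ 44.009 g/mol = 0.31607 mol
mol H = 2 × 5.692 g H₂O ÷ 18.015 g/mol = 0.63192 mol
Divide by the smallest (0.31607 mol): C 1.000, H 1.999
Empirical formula: CH2
Empirical-formula mass = 14.03 g/mol; 84 ÷ 14.03 ≈ 6, so the molecular formula is C6H12.

C6H12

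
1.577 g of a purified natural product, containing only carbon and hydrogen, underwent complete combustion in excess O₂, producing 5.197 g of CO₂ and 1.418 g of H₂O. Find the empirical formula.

mol C = 5.197 g CO₂ ÷ 44.009 g/mol = 0.11809 mol
mol H = 2 × 1.418 g H₂O ÷ 18.015 g/mol = 0.15742 mol
Divide by the smallest (0.11809 mol): C 1.000, H 1.333
Multiplying each by 3 gives whole numbers: C 3.00, H 4.00

C3H4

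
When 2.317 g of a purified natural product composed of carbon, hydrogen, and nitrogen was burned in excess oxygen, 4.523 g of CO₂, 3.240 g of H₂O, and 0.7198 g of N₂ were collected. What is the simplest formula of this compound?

C2H7N

mol C = 4.523 g CO₂ ÷ 44.009 g/mol = 0.10277 mol
mol H = 2 × 3.240 g H₂O ÷ 18.015 g/mol = 0.35970 mol
mol N = 2 × 0.7198 g N₂ ÷ 28.014 g/mol = 0.051389 mol
Divide by the smallest (0.051389 mol): C 2.000, H 7.000, N 1.000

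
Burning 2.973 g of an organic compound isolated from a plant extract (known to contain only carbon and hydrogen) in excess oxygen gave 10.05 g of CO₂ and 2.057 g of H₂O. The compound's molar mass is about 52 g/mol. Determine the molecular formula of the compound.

C4H4

mol C = 10.05 g CO₂ ÷ 44.009 g/mol = 0.22836 mol
mol H = 2 × 2.057 g H₂O ÷ 18.015 g/mol = 0.22837 mol
Divide by the smallest (0.22836 mol): C 1.000, H 1.000
Empirical formula: CH
Empirical-formula mass = 13.02 g/mol; 52 ÷ 13.02 ≈ 4, so the molecular formula is C4H4.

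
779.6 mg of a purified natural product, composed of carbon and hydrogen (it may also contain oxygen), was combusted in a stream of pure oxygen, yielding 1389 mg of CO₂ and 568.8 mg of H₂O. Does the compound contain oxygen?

yes

mol C = 1.389 g CO₂ ÷ 44.009 g/mol = 0.031562 mol
mol H = 2 × 0.5688 g H₂O ÷ 18.015 g/mol = 0.063147 mol
C and H account for only 0.44274 g of the 0.7796 g sample; the remaining 0.33686 g must be oxygen.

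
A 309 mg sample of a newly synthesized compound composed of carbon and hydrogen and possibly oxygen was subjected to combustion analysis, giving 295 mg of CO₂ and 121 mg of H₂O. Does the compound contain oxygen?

yes

mol C = 0.295 g CO₂ ÷ 44.009 g/mol = 0.006703 mol
mol H = 2 × 0.121 g H₂O ÷ 18.015 g/mol = 0.01343 mol
C and H account for only 0.09405 g of the 0.309 g sample; the remaining 0.2149 g must be oxygen.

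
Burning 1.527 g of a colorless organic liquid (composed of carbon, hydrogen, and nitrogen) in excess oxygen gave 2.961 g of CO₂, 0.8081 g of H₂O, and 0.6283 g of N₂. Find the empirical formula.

mol C = 2.961 g CO₂ ÷ 44.009 g/mol = 0.067282 mol
mol H = 2 × 0.8081 g H₂O ÷ 18.015 g/mol = 0.089714 mol
mol N = 2 × 0.6283 g N₂ ÷ 28.014 g/mol = 0.044856 mol
Divide by the smallest (0.044856 mol): C 1.500, H 2.000, N 1.000
Multiplying each by 2 gives whole numbers: C 3.00, H 4.00, N 2.00

C3H4N2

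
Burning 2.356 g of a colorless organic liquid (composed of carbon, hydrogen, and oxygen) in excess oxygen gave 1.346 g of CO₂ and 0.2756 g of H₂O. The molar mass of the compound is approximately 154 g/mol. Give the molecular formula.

mol C = 1.346 g CO₂ ÷ 44.009 g/mol = 0.030585 mol
mol H = 2 × 0.2756 g H₂O ÷ 18.015 g/mol = 0.030597 mol
mass O = 2.356 − (0.36735 + 0.030841) = 1.9578 g → mol O = 1.9578 ÷ 15.999 = 0.12237 mol
Divide by the smallest (0.030585 mol): C 1.000, H 1.000, O 4.001
Empirical formula: CHO4
Empirical-formula mass = 77.02 g/mol; 154 ÷ 77.02 ≈ 2, so the molecular formula is C2H2O8.

C2H2O8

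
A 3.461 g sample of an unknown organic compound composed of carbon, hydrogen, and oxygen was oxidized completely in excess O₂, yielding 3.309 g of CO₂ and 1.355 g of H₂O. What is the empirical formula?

mol C = 3.309 g CO₂ ÷ 44.009 g/mol = 0.075189 mol
mol H = 2 × 1.355 g H₂O ÷ 18.015 g/mol = 0.15043 mol
mass O = 3.461 − (0.90310 + 0.15163) = 2.4063 g → mol O = 2.4063 ÷ 15.999 = 0.15040 mol
Divide by the smallest (0.075189 mol): C 1.000, H 2.001, O 2.000

CH2O2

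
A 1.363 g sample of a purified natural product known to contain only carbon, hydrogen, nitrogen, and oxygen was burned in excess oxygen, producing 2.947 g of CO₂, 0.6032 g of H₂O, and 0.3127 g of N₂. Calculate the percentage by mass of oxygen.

mol C = 2.947 g CO₂ ÷ 44.009 g/mol = 0.066964 mol
mol H = 2 × 0.6032 g H₂O ÷ 18.015 g/mol = 0.066966 mol
mol N = 2 × 0.3127 g N₂ ÷ 28.014 g/mol = 0.022325 mol
mass O = 1.363 − (0.80430 + 0.067502 + 0.31270) = 0.17850 g → mol O = 0.17850 ÷ 15.999 = 0.011157 mol
mass % O = 0.17850 g ÷ 1.363 g × 100%

13.10%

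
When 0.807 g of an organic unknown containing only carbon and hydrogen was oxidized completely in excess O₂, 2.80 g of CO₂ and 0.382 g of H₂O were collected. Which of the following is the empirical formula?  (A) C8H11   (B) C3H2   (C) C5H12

mol C = 2.80 g CO₂ ÷ 44.009 g/mol = 0.06362 mol
mol H = 2 × 0.382 g H₂O ÷ 18.015 g/mol = 0.04241 mol
Divide by the smallest (0.04241 mol): C 1.500, H 1.000
Multiplying each by 2 gives whole numbers: C 3.00, H 2.00

(B) C3H2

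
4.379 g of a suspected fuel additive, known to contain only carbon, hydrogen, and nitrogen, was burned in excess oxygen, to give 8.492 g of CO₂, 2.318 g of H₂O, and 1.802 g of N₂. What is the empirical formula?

mol C = 8.492 g CO₂ ÷ 44.009 g/mol = 0.19296 mol
mol H = 2 × 2.318 g H₂O ÷ 18.015 g/mol = 0.25734 mol
mol N = 2 × 1.802 g N₂ ÷ 28.014 g/mol = 0.12865 mol
Divide by the smallest (0.12865 mol): C 1.500, H 2.000, N 1.000
Multiplying each by 2 gives whole numbers: C 3.00, H 4.00, N 2.00

C3H4N2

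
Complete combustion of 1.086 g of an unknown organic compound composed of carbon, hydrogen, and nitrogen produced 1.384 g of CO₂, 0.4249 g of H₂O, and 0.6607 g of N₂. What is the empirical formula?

mol C = 1.384 g CO₂ ÷ 44.009 g/mol = 0.031448 mol
mol H = 2 × 0.4249 g H₂O ÷ 18.015 g/mol = 0.047172 mol
mol N = 2 × 0.6607 g N₂ ÷ 28.014 g/mol = 0.047169 mol
Divide by the smallest (0.031448 mol): C 1.000, H 1.500, N 1.500
Multiplying each by 2 gives whole numbers: C 2.00, H 3.00, N 3.00

C2H3N3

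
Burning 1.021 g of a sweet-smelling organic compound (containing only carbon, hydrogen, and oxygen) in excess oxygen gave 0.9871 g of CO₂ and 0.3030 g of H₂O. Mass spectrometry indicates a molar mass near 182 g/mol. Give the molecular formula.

C4H6O8

mol C = 0.9871 g CO₂ ÷ 44.009 g/mol = 0.022430 mol
mol H = 2 × 0.3030 g H₂O ÷ 18.015 g/mol = 0.033639 mol
mass O = 1.021 − (0.26940 + 0.033908) = 0.71769 g → mol O = 0.71769 ÷ 15.999 = 0.044859 mol
Divide by the smallest (0.022430 mol): C 1.000, H 1.500, O 2.000
Multiplying each by 2 gives whole numbers: C 2.00, H 3.00, O 4.00
Empirical formula: C2H3O4
Empirical-formula mass = 91.04 g/mol; 182 ÷ 91.04 ≈ 2, so the molecular formula is C4H6O8.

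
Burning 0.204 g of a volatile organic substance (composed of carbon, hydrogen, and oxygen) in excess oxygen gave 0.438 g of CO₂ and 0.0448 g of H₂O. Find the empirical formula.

mol C = 0.438 g CO₂ ÷ 44.009 g/mol = 0.009953 mol
mol H = 2 × 0.0448 g H₂O ÷ 18.015 g/mol = 0.004974 mol
mass O = 0.204 − (0.1195 + 0.005013) = 0.07945 g → mol O = 0.07945 ÷ 15.999 = 0.004966 mol
Divide by the smallest (0.004966 mol): C 2.004, H 1.002, O 1.000

C2HO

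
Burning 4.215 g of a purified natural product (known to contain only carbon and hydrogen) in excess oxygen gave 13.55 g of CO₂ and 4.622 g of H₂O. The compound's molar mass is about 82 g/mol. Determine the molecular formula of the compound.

C6H10

mol C = 13.55 g CO₂ ÷ 44.009 g/mol = 0.30789 mol
mol H = 2 × 4.622 g H₂O ÷ 18.015 g/mol = 0.51313 mol
Divide by the smallest (0.30789 mol): C 1.000, H 1.667
Multiplying each by 3 gives whole numbers: C 3.00, H 5.00
Empirical formula: C3H5
Empirical-formula mass = 41.07 g/mol; 82 ÷ 41.07 ≈ 2, so the molecular formula is C6H10.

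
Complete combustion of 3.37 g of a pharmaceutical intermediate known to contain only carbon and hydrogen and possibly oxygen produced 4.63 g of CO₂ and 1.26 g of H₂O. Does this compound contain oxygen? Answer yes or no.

yes

mol C = 4.63 g CO₂ ÷ 44.009 g/mol = 0.1052 mol
mol H = 2 × 1.26 g H₂O ÷ 18.015 g/mol = 0.1399 mol
C and H account for only 1.405 g of the 3.37 g sample; the remaining 1.965 g must be oxygen.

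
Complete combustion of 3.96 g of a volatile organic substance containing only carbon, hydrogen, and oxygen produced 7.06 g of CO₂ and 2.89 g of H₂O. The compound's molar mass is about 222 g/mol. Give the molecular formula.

C9H18O6

mol C = 7.06 g CO₂ ÷ 44.009 g/mol = 0.1604 mol
mol H = 2 × 2.89 g H₂O ÷ 18.015 g/mol = 0.3208 mol
mass O = 3.96 − (1.927 + 0.3234) = 1.710 g → mol O = 1.710 ÷ 15.999 = 0.1069 mol
Divide by the smallest (0.1069 mol): C 1.501, H 3.002, O 1.000
Multiplying each by 2 gives whole numbers: C 3.00, H 6.00, O 2.00
Empirical formula: C3H6O2
Empirical-formula mass = 74.08 g/mol; 222 ÷ 74.08 ≈ 3, so the molecular formula is C9H18O6.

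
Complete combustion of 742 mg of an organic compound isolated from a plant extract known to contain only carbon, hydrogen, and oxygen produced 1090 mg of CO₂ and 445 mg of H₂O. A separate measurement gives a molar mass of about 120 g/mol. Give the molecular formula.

mol C = 1.09 g CO₂ ÷ 44.009 g/mol = 0.02477 mol
mol H = 2 × 0.445 g H₂O ÷ 18.015 g/mol = 0.04940 mol
mass O = 0.742 − (0.2975 + 0.04980) = 0.3947 g → mol O = 0.3947 ÷ 15.999 = 0.02467 mol
Divide by the smallest (0.02467 mol): C 1.004, H 2.002, O 1.000
Empirical formula: CH2O
Empirical-formula mass = 30.03 g/mol; 120 ÷ 30.03 ≈ 4, so the molecular formula is C4H8O4.

C4H8O4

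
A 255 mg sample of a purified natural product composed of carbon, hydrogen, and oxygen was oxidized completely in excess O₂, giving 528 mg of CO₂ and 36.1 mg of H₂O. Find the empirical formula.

mol C = 0.528 g CO₂ ÷ 44.009 g/mol = 0.01200 mol
mol H = 2 × 0.0361 g H₂O ÷ 18.015 g/mol = 0.004008 mol
mass O = 0.255 − (0.1441 + 0.004040) = 0.1069 g → mol O = 0.1069 ÷ 15.999 = 0.006679 mol
Divide by the smallest (0.004008 mol): C 2.994, H 1.000, O 1.667
Multiplying each by 3 gives whole numbers: C 8.98, H 3.00, O 5.00

C9H3O5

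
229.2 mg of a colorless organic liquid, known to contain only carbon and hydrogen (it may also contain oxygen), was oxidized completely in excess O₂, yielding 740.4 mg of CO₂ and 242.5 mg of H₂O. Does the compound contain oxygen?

mol C = 0.7404 g CO₂ ÷ 44.009 g/mol = 0.016824 mol
mol H = 2 × 0.2425 g H₂O ÷ 18.015 g/mol = 0.026922 mol
C and H together account for 0.22921 g — essentially the entire 0.2292 g sample — so the compound contains no oxygen.

no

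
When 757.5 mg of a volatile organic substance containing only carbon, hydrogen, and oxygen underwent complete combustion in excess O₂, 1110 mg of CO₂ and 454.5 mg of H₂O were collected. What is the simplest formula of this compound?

mol C = 1.110 g CO₂ ÷ 44.009 g/mol = 0.025222 mol
mol H = 2 × 0.4545 g H₂O ÷ 18.015 g/mol = 0.050458 mol
mass O = 0.7575 − (0.30294 + 0.050862) = 0.40370 g → mol O = 0.40370 ÷ 15.999 = 0.025233 mol
Divide by the smallest (0.025222 mol): C 1.000, H 2.001, O 1.000

CH2O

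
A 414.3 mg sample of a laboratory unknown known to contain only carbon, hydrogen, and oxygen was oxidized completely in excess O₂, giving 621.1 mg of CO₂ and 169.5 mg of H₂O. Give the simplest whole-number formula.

C3H4O3

mol C = 0.6211 g CO₂ ÷ 44.009 g/mol = 0.014113 mol
mol H = 2 × 0.1695 g H₂O ÷ 18.015 g/mol = 0.018818 mol
mass O = 0.4143 − (0.16951 + 0.018968) = 0.22582 g → mol O = 0.22582 ÷ 15.999 = 0.014115 mol
Divide by the smallest (0.014113 mol): C 1.000, H 1.333, O 1.000
Multiplying each by 3 gives whole numbers: C 3.00, H 4.00, O 3.00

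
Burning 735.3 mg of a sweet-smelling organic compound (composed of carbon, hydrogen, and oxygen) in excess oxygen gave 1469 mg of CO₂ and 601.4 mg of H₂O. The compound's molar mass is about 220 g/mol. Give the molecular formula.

C10H20O5

mol C = 1.469 g CO₂ ÷ 44.009 g/mol = 0.033380 mol
mol H = 2 × 0.6014 g H₂O ÷ 18.015 g/mol = 0.066767 mol
mass O = 0.7353 − (0.40092 + 0.067301) = 0.26708 g → mol O = 0.26708 ÷ 15.999 = 0.016693 mol
Divide by the smallest (0.016693 mol): C 2.000, H 4.000, O 1.000
Empirical formula: C2H4O
Empirical-formula mass = 44.05 g/mol; 220 ÷ 44.05 ≈ 5, so the molecular formula is C10H20O5.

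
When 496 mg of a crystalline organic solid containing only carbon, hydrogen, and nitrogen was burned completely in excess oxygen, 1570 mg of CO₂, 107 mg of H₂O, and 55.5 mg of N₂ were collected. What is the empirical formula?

C9H3N

mol C = 1.57 g CO₂ ÷ 44.009 g/mol = 0.03567 mol
mol H = 2 × 0.107 g H₂O ÷ 18.015 g/mol = 0.01188 mol
mol N = 2 × 0.0555 g N₂ ÷ 28.014 g/mol = 0.003962 mol
Divide by the smallest (0.003962 mol): C 9.003, H 2.998, N 1.000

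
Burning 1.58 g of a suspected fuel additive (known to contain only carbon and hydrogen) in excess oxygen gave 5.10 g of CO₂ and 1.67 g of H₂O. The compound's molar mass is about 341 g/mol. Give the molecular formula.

mol C = 5.10 g CO₂ ÷ 44.009 g/mol = 0.1159 mol
mol H = 2 × 1.67 g H₂O ÷ 18.015 g/mol = 0.1854 mol
Divide by the smallest (0.1159 mol): C 1.000, H 1.600
Multiplying each by 5 gives whole numbers: C 5.00, H 8.00
Empirical formula: C5H8
Empirical-formula mass = 68.12 g/mol; 341 ÷ 68.12 ≈ 5, so the molecular formula is C25H40.

C25H40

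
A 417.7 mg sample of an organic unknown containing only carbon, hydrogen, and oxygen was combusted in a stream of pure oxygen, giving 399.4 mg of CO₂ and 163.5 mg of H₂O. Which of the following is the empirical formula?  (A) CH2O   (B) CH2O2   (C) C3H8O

(B) CH2O2

mol C = 0.3994 g CO₂ ÷ 44.009 g/mol = 0.0090754 mol
mol H = 2 × 0.1635 g H₂O ÷ 18.015 g/mol = 0.018152 mol
mass O = 0.4177 − (0.10900 + 0.018297) = 0.29040 g → mol O = 0.29040 ÷ 15.999 = 0.018151 mol
Divide by the smallest (0.0090754 mol): C 1.000, H 2.000, O 2.000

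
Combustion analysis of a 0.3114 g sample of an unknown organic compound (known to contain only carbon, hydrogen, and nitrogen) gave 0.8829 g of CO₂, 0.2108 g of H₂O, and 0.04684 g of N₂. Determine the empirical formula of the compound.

mol C = 0.8829 g CO₂ ÷ 44.009 g/mol = 0.020062 mol
mol H = 2 × 0.2108 g H₂O ÷ 18.015 g/mol = 0.023403 mol
mol N = 2 × 0.04684 g N₂ ÷ 28.014 g/mol = 0.0033440 mol
Divide by the smallest (0.0033440 mol): C 5.999, H 6.998, N 1.000

C6H7N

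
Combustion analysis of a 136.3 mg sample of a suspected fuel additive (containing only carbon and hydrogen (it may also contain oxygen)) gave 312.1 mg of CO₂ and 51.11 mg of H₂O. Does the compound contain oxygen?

mol C = 0.3121 g CO₂ ÷ 44.009 g/mol = 0.0070917 mol
mol H = 2 × 0.05111 g H₂O ÷ 18.015 g/mol = 0.0056742 mol
C and H account for only 0.090898 g of the 0.1363 g sample; the remaining 0.045402 g must be oxygen.

yes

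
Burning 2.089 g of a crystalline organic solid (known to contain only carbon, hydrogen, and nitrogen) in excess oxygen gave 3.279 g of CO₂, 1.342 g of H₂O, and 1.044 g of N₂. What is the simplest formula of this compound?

CH2N

mol C = 3.279 g CO₂ ÷ 44.009 g/mol = 0.074507 mol
mol H = 2 × 1.342 g H₂O ÷ 18.015 g/mol = 0.14899 mol
mol N = 2 × 1.044 g N₂ ÷ 28.014 g/mol = 0.074534 mol
Divide by the smallest (0.074507 mol): C 1.000, H 2.000, N 1.000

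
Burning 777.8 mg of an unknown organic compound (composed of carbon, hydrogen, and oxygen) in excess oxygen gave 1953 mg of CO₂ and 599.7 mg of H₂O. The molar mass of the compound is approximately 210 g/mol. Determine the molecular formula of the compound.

mol C = 1.953 g CO₂ ÷ 44.009 g/mol = 0.044377 mol
mol H = 2 × 0.5997 g H₂O ÷ 18.015 g/mol = 0.066578 mol
mass O = 0.7778 − (0.53302 + 0.067110) = 0.17767 g → mol O = 0.17767 ÷ 15.999 = 0.011105 mol
Divide by the smallest (0.011105 mol): C 3.996, H 5.995, O 1.000
Empirical formula: C4H6O
Empirical-formula mass = 70.09 g/mol; 210 ÷ 70.09 ≈ 3, so the molecular formula is C12H18O3.

C12H18O3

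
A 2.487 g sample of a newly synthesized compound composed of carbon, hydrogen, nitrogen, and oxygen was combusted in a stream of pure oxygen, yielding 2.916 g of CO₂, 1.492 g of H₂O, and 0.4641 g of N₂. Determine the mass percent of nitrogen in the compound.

mol C = 2.916 g CO₂ ÷ 44.009 g/mol = 0.066259 mol
mol H = 2 × 1.492 g H₂O ÷ 18.015 g/mol = 0.16564 mol
mol N = 2 × 0.4641 g N₂ ÷ 28.014 g/mol = 0.033133 mol
mass O = 2.487 − (0.79584 + 0.16696 + 0.46410) = 1.0601 g → mol O = 1.0601 ÷ 15.999 = 0.066260 mol
mass % N = 0.46410 g ÷ 2.487 g × 100%

18.66%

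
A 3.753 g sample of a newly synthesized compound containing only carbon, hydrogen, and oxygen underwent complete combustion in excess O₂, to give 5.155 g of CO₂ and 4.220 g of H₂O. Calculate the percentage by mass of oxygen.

mol C = 5.155 g CO₂ ÷ 44.009 g/mol = 0.11714 mol
mol H = 2 × 4.220 g H₂O ÷ 18.015 g/mol = 0.46850 mol
mass O = 3.753 − (1.4069 + 0.47225) = 1.8738 g → mol O = 1.8738 ÷ 15.999 = 0.11712 mol
mass % O = 1.8738 g ÷ 3.753 g × 100%

49.93%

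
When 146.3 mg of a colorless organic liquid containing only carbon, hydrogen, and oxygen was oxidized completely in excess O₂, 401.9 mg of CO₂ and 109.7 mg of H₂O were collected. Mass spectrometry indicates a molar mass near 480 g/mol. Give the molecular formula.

mol C = 0.4019 g CO₂ ÷ 44.009 g/mol = 0.0091322 mol
mol H = 2 × 0.1097 g H₂O ÷ 18.015 g/mol = 0.012179 mol
mass O = 0.1463 − (0.10969 + 0.012276) = 0.024337 g → mol O = 0.024337 ÷ 15.999 = 0.0015211 mol
Divide by the smallest (0.0015211 mol): C 6.004, H 8.006, O 1.000
Empirical formula: C6H8O
Empirical-formula mass = 96.13 g/mol; 480 ÷ 96.13 ≈ 5, so the molecular formula is C30H40O5.

C30H40O5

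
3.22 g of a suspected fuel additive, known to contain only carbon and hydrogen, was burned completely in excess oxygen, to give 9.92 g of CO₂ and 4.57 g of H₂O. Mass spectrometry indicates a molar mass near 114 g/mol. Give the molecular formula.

C8H18

mol C = 9.92 g CO₂ ÷ 44.009 g/mol = 0.2254 mol
mol H = 2 × 4.57 g H₂O ÷ 18.015 g/mol = 0.5074 mol
Divide by the smallest (0.2254 mol): C 1.000, H 2.251
Multiplying each by 4 gives whole numbers: C 4.00, H 9.00
Empirical formula: C4H9
Empirical-formula mass = 57.12 g/mol; 114 ÷ 57.12 ≈ 2, so the molecular formula is C8H18.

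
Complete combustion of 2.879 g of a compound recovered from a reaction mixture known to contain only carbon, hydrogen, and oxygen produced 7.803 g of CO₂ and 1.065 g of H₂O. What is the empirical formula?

mol C = 7.803 g CO₂ ÷ 44.009 g/mol = 0.17730 mol
mol H = 2 × 1.065 g H₂O ÷ 18.015 g/mol = 0.11823 mol
mass O = 2.879 − (2.1296 + 0.11918) = 0.63021 g → mol O = 0.63021 ÷ 15.999 = 0.039391 mol
Divide by the smallest (0.039391 mol): C 4.501, H 3.002, O 1.000
Multiplying each by 2 gives whole numbers: C 9.00, H 6.00, O 2.00

C9H6O2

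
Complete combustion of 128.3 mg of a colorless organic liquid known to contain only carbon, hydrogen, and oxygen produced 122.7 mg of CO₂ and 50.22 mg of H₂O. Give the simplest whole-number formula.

CH2O2

mol C = 0.1227 g CO₂ ÷ 44.009 g/mol = 0.0027881 mol
mol H = 2 × 0.05022 g H₂O ÷ 18.015 g/mol = 0.0055754 mol
mass O = 0.1283 − (0.033487 + 0.0056200) = 0.089193 g → mol O = 0.089193 ÷ 15.999 = 0.0055749 mol
Divide by the smallest (0.0027881 mol): C 1.000, H 2.000, O 2.000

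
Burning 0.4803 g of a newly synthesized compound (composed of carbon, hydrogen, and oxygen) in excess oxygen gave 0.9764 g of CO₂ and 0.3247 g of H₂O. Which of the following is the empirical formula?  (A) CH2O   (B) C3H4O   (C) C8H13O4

mol C = 0.9764 g CO₂ ÷ 44.009 g/mol = 0.022186 mol
mol H = 2 × 0.3247 g H₂O ÷ 18.015 g/mol = 0.036048 mol
mass O = 0.4803 − (0.26648 + 0.036336) = 0.17748 g → mol O = 0.17748 ÷ 15.999 = 0.011093 mol
Divide by the smallest (0.011093 mol): C 2.000, H 3.249, O 1.000
Multiplying each by 4 gives whole numbers: C 8.00, H 13.00, O 4.00

(C) C8H13O4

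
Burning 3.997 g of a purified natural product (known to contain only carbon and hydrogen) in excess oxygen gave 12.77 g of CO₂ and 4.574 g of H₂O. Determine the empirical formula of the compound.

mol C = 12.77 g CO₂ ÷ 44.009 g/mol = 0.29017 mol
mol H = 2 × 4.574 g H₂O ÷ 18.015 g/mol = 0.50780 mol
Divide by the smallest (0.29017 mol): C 1.000, H 1.750
Multiplying each by 4 gives whole numbers: C 4.00, H 7.00

C4H7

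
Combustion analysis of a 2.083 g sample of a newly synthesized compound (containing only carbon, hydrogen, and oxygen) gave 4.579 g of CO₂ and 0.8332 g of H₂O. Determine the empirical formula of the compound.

mol C = 4.579 g CO₂ ÷ 44.009 g/mol = 0.10405 mol
mol H = 2 × 0.8332 g H₂O ÷ 18.015 g/mol = 0.092501 mol
mass O = 2.083 − (1.2497 + 0.093241) = 0.74005 g → mol O = 0.74005 ÷ 15.999 = 0.046256 mol
Divide by the smallest (0.046256 mol): C 2.249, H 2.000, O 1.000
Multiplying each by 4 gives whole numbers: C 9.00, H 8.00, O 4.00

C9H8O4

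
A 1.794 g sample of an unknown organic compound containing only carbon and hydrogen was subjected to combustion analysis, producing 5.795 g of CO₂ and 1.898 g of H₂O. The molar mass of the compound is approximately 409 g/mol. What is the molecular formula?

mol C = 5.795 g CO₂ ÷ 44.009 g/mol = 0.13168 mol
mol H = 2 × 1.898 g H₂O ÷ 18.015 g/mol = 0.21071 mol
Divide by the smallest (0.13168 mol): C 1.000, H 1.600
Multiplying each by 5 gives whole numbers: C 5.00, H 8.00
Empirical formula: C5H8
Empirical-formula mass = 68.12 g/mol; 409 ÷ 68.12 ≈ 6, so the molecular formula is C30H48.

C30H48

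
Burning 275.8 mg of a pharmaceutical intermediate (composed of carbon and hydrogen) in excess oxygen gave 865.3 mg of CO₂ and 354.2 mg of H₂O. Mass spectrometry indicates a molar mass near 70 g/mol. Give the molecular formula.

C5H10

mol C = 0.8653 g CO₂ ÷ 44.009 g/mol = 0.019662 mol
mol H = 2 × 0.3542 g H₂O ÷ 18.015 g/mol = 0.039323 mol
Divide by the smallest (0.019662 mol): C 1.000, H 2.000
Empirical formula: CH2
Empirical-formula mass = 14.03 g/mol; 70 ÷ 14.03 ≈ 5, so the molecular formula is C5H10.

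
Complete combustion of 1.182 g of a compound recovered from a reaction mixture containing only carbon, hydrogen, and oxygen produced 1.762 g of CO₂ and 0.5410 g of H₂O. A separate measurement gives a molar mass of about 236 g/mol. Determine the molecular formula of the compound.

mol C = 1.762 g CO₂ ÷ 44.009 g/mol = 0.040037 mol
mol H = 2 × 0.5410 g H₂O ÷ 18.015 g/mol = 0.060061 mol
mass O = 1.182 − (0.48089 + 0.060542) = 0.64057 g → mol O = 0.64057 ÷ 15.999 = 0.040038 mol
Divide by the smallest (0.040037 mol): C 1.000, H 1.500, O 1.000
Multiplying each by 2 gives whole numbers: C 2.00, H 3.00, O 2.00
Empirical formula: C2H3O2
Empirical-formula mass = 59.04 g/mol; 236 ÷ 59.04 ≈ 4, so the molecular formula is C8H12O8.

C8H12O8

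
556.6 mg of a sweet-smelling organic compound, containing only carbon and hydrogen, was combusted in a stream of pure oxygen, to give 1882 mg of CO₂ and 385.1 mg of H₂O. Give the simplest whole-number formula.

CH

mol C = 1.882 g CO₂ ÷ 44.009 g/mol = 0.042764 mol
mol H = 2 × 0.3851 g H₂O ÷ 18.015 g/mol = 0.042753 mol
Divide by the smallest (0.042753 mol): C 1.000, H 1.000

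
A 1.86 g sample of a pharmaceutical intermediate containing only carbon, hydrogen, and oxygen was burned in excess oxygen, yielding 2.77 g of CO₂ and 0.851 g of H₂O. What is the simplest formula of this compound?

C2H3O2

mol C = 2.77 g CO₂ ÷ 44.009 g/mol = 0.06294 mol
mol H = 2 × 0.851 g H₂O ÷ 18.015 g/mol = 0.09448 mol
mass O = 1.86 − (0.7560 + 0.09523) = 1.009 g → mol O = 1.009 ÷ 15.999 = 0.06305 mol
Divide by the smallest (0.06294 mol): C 1.000, H 1.501, O 1.002
Multiplying each by 2 gives whole numbers: C 2.00, H 3.00, O 2.00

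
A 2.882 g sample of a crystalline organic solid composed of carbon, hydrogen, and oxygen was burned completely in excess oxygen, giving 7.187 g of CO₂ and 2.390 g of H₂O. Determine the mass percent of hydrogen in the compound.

9.28%

mol C = 7.187 g CO₂ ÷ 44.009 g/mol = 0.16331 mol
mol H = 2 × 2.390 g H₂O ÷ 18.015 g/mol = 0.26533 mol
mass O = 2.882 − (1.9615 + 0.26746) = 0.65306 g → mol O = 0.65306 ÷ 15.999 = 0.040819 mol
mass % H = 0.26746 g ÷ 2.882 g × 100%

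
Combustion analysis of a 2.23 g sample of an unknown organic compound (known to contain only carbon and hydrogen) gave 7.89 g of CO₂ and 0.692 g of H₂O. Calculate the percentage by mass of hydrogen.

3.5%

mol C = 7.89 g CO₂ ÷ 44.009 g/mol = 0.1793 mol
mol H = 2 × 0.692 g H₂O ÷ 18.015 g/mol = 0.07682 mol
mass % H = 0.07744 g ÷ 2.23 g × 100%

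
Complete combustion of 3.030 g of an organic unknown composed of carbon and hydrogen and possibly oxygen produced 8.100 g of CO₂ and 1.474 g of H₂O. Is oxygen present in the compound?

yes

mol C = 8.100 g CO₂ ÷ 44.009 g/mol = 0.18405 mol
mol H = 2 × 1.474 g H₂O ÷ 18.015 g/mol = 0.16364 mol
C and H account for only 2.3756 g of the 3.030 g sample; the remaining 0.65439 g must be oxygen.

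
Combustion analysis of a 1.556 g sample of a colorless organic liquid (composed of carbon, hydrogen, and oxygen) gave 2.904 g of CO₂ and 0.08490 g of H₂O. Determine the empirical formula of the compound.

mol C = 2.904 g CO₂ ÷ 44.009 g/mol = 0.065987 mol
mol H = 2 × 0.08490 g H₂O ÷ 18.015 g/mol = 0.0094255 mol
mass O = 1.556 − (0.79256 + 0.0095009) = 0.75394 g → mol O = 0.75394 ÷ 15.999 = 0.047124 mol
Divide by the smallest (0.0094255 mol): C 7.001, H 1.000, O 5.000

C7HO5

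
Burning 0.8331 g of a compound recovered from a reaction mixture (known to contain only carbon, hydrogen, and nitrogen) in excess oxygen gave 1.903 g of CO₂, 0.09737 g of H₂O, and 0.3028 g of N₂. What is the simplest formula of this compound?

C4HN2

mol C = 1.903 g CO₂ ÷ 44.009 g/mol = 0.043241 mol
mol H = 2 × 0.09737 g H₂O ÷ 18.015 g/mol = 0.010810 mol
mol N = 2 × 0.3028 g N₂ ÷ 28.014 g/mol = 0.021618 mol
Divide by the smallest (0.010810 mol): C 4.000, H 1.000, N 2.000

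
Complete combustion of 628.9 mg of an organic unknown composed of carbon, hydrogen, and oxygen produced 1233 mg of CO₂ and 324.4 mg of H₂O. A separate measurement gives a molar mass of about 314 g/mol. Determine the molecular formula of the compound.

C14H18O8

mol C = 1.233 g CO₂ ÷ 44.009 g/mol = 0.028017 mol
mol H = 2 × 0.3244 g H₂O ÷ 18.015 g/mol = 0.036014 mol
mass O = 0.6289 − (0.33651 + 0.036303) = 0.25609 g → mol O = 0.25609 ÷ 15.999 = 0.016006 mol
Divide by the smallest (0.016006 mol): C 1.750, H 2.250, O 1.000
Multiplying each by 4 gives whole numbers: C 7.00, H 9.00, O 4.00
Empirical formula: C7H9O4
Empirical-formula mass = 157.15 g/mol; 314 ÷ 157.15 ≈ 2, so the molecular formula is C14H18O8.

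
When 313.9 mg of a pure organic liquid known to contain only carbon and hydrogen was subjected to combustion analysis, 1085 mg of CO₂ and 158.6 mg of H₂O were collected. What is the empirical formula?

mol C = 1.085 g CO₂ ÷ 44.009 g/mol = 0.024654 mol
mol H = 2 × 0.1586 g H₂O ÷ 18.015 g/mol = 0.017608 mol
Divide by the smallest (0.017608 mol): C 1.400, H 1.000
Multiplying each by 5 gives whole numbers: C 7.00, H 5.00

C7H5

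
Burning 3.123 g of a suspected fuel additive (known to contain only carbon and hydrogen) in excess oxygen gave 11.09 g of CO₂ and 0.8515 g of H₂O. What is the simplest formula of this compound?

C8H3

mol C = 11.09 g CO₂ ÷ 44.009 g/mol = 0.25199 mol
mol H = 2 × 0.8515 g H₂O ÷ 18.015 g/mol = 0.094532 mol
Divide by the smallest (0.094532 mol): C 2.666, H 1.000
Multiplying each by 3 gives whole numbers: C 8.00, H 3.00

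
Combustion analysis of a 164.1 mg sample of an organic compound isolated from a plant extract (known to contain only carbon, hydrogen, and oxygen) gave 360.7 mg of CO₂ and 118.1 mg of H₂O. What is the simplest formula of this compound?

C5H8O2

mol C = 0.3607 g CO₂ ÷ 44.009 g/mol = 0.0081961 mol
mol H = 2 × 0.1181 g H₂O ÷ 18.015 g/mol = 0.013111 mol
mass O = 0.1641 − (0.098443 + 0.013216) = 0.052441 g → mol O = 0.052441 ÷ 15.999 = 0.0032778 mol
Divide by the smallest (0.0032778 mol): C 2.500, H 4.000, O 1.000
Multiplying each by 2 gives whole numbers: C 5.00, H 8.00, O 2.00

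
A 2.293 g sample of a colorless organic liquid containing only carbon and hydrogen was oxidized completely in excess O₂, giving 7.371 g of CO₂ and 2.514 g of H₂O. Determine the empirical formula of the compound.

C3H5

mol C = 7.371 g CO₂ ÷ 44.009 g/mol = 0.16749 mol
mol H = 2 × 2.514 g H₂O ÷ 18.015 g/mol = 0.27910 mol
Divide by the smallest (0.16749 mol): C 1.000, H 1.666
Multiplying each by 3 gives whole numbers: C 3.00, H 5.00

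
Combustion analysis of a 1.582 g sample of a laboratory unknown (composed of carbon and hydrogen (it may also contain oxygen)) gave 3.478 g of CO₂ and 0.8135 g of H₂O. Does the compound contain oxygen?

yes

mol C = 3.478 g CO₂ ÷ 44.009 g/mol = 0.079029 mol
mol H = 2 × 0.8135 g H₂O ÷ 18.015 g/mol = 0.090314 mol
C and H account for only 1.0403 g of the 1.582 g sample; the remaining 0.54174 g must be oxygen.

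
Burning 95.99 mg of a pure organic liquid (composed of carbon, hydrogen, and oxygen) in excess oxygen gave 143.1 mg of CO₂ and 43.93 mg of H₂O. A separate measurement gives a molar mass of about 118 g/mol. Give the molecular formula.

C4H6O4

mol C = 0.1431 g CO₂ ÷ 44.009 g/mol = 0.0032516 mol
mol H = 2 × 0.04393 g H₂O ÷ 18.015 g/mol = 0.0048770 mol
mass O = 0.09599 − (0.039055 + 0.0049161) = 0.052019 g → mol O = 0.052019 ÷ 15.999 = 0.0032514 mol
Divide by the smallest (0.0032514 mol): C 1.000, H 1.500, O 1.000
Multiplying each by 2 gives whole numbers: C 2.00, H 3.00, O 2.00
Empirical formula: C2H3O2
Empirical-formula mass = 59.04 g/mol; 118 ÷ 59.04 ≈ 2, so the molecular formula is C4H6O4.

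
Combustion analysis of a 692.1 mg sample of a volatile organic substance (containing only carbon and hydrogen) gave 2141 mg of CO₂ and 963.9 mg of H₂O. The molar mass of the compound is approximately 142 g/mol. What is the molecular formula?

C10H22

mol C = 2.141 g CO₂ ÷ 44.009 g/mol = 0.048649 mol
mol H = 2 × 0.9639 g H₂O ÷ 18.015 g/mol = 0.10701 mol
Divide by the smallest (0.048649 mol): C 1.000, H 2.200
Multiplying each by 5 gives whole numbers: C 5.00, H 11.00
Empirical formula: C5H11
Empirical-formula mass = 71.14 g/mol; 142 ÷ 71.14 ≈ 2, so the molecular formula is C10H22.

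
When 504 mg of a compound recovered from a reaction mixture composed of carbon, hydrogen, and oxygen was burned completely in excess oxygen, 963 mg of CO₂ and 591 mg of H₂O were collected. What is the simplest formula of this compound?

C2H6O

mol C = 0.963 g CO₂ ÷ 44.009 g/mol = 0.02188 mol
mol H = 2 × 0.591 g H₂O ÷ 18.015 g/mol = 0.06561 mol
mass O = 0.504 − (0.2628 + 0.06614) = 0.1750 g → mol O = 0.1750 ÷ 15.999 = 0.01094 mol
Divide by the smallest (0.01094 mol): C 2.000, H 5.997, O 1.000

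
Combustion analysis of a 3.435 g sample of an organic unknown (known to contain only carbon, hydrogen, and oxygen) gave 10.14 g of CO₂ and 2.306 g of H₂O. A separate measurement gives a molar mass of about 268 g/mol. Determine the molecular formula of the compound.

C18H20O2

mol C = 10.14 g CO₂ ÷ 44.009 g/mol = 0.23041 mol
mol H = 2 × 2.306 g H₂O ÷ 18.015 g/mol = 0.25601 mol
mass O = 3.435 − (2.7674 + 0.25806) = 0.40952 g → mol O = 0.40952 ÷ 15.999 = 0.025597 mol
Divide by the smallest (0.025597 mol): C 9.001, H 10.002, O 1.000
Empirical formula: C9H10O
Empirical-formula mass = 134.18 g/mol; 268 ÷ 134.18 ≈ 2, so the molecular formula is C18H20O2.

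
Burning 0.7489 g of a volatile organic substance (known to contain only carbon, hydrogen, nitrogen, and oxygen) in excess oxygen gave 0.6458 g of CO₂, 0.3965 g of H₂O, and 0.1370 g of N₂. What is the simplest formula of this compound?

mol C = 0.6458 g CO₂ ÷ 44.009 g/mol = 0.014674 mol
mol H = 2 × 0.3965 g H₂O ÷ 18.015 g/mol = 0.044019 mol
mol N = 2 × 0.1370 g N₂ ÷ 28.014 g/mol = 0.0097808 mol
mass O = 0.7489 − (0.17625 + 0.044371 + 0.13700) = 0.39128 g → mol O = 0.39128 ÷ 15.999 = 0.024456 mol
Divide by the smallest (0.0097808 mol): C 1.500, H 4.501, N 1.000, O 2.500
Multiplying each by 2 gives whole numbers: C 3.00, H 9.00, N 2.00, O 5.00

C3H9N2O5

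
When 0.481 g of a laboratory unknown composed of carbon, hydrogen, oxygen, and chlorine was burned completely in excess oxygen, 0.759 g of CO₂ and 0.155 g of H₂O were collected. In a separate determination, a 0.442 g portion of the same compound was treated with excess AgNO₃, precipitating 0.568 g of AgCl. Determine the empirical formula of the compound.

mol C = 0.759 g CO₂ ÷ 44.009 g/mol = 0.01725 mol
mol H = 2 × 0.155 g H₂O ÷ 18.015 g/mol = 0.01721 mol
From the AgCl data: mol Cl per gram of compound = (0.568 ÷ 143.318) ÷ 0.442 = 0.008967 mol/g, so in the 0.481 g combustion sample mol Cl = 0.004313 mol
mass O = 0.481 − (0.2071 + 0.01735 + 0.1529) = 0.1036 g → mol O = 0.1036 ÷ 15.999 = 0.006476 mol
Divide by the smallest (0.004313 mol): C 3.999, H 3.990, Cl 1.000, O 1.502
Multiplying each by 2 gives whole numbers: C 8.00, H 7.98, Cl 2.00, O 3.00

C8H8Cl2O3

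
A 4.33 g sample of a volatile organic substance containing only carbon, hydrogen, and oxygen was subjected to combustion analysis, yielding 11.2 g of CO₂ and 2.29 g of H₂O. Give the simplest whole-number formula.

mol C = 11.2 g CO₂ ÷ 44.009 g/mol = 0.2545 mol
mol H = 2 × 2.29 g H₂O ÷ 18.015 g/mol = 0.2542 mol
mass O = 4.33 − (3.057 + 0.2563) = 1.017 g → mol O = 1.017 ÷ 15.999 = 0.06357 mol
Divide by the smallest (0.06357 mol): C 4.004, H 3.999, O 1.000

C4H4O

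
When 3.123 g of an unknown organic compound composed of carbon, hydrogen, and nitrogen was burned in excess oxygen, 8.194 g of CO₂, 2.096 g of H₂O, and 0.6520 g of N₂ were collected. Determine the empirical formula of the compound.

C4H5N

mol C = 8.194 g CO₂ ÷ 44.009 g/mol = 0.18619 mol
mol H = 2 × 2.096 g H₂O ÷ 18.015 g/mol = 0.23269 mol
mol N = 2 × 0.6520 g N₂ ÷ 28.014 g/mol = 0.046548 mol
Divide by the smallest (0.046548 mol): C 4.000, H 4.999, N 1.000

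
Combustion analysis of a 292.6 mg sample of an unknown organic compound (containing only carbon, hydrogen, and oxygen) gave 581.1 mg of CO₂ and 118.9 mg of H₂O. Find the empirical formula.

mol C = 0.5811 g CO₂ ÷ 44.009 g/mol = 0.013204 mol
mol H = 2 × 0.1189 g H₂O ÷ 18.015 g/mol = 0.013200 mol
mass O = 0.2926 − (0.15859 + 0.013306) = 0.12070 g → mol O = 0.12070 ÷ 15.999 = 0.0075442 mol
Divide by the smallest (0.0075442 mol): C 1.750, H 1.750, O 1.000
Multiplying each by 4 gives whole numbers: C 7.00, H 7.00, O 4.00

C7H7O4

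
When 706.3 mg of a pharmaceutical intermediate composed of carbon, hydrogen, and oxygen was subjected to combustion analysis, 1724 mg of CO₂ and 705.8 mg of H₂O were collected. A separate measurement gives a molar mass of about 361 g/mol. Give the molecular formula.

mol C = 1.724 g CO₂ ÷ 44.009 g/mol = 0.039174 mol
mol H = 2 × 0.7058 g H₂O ÷ 18.015 g/mol = 0.078357 mol
mass O = 0.7063 − (0.47052 + 0.078984) = 0.15680 g → mol O = 0.15680 ÷ 15.999 = 0.0098006 mol
Divide by the smallest (0.0098006 mol): C 3.997, H 7.995, O 1.000
Empirical formula: C4H8O
Empirical-formula mass = 72.11 g/mol; 361 ÷ 72.11 ≈ 5, so the molecular formula is C20H40O5.

C20H40O5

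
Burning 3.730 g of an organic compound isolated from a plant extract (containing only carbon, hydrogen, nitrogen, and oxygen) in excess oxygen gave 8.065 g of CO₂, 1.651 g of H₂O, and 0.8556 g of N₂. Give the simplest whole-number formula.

C6H6N2O

mol C = 8.065 g CO₂ ÷ 44.009 g/mol = 0.18326 mol
mol H = 2 × 1.651 g H₂O ÷ 18.015 g/mol = 0.18329 mol
mol N = 2 × 0.8556 g N₂ ÷ 28.014 g/mol = 0.061084 mol
mass O = 3.730 − (2.2011 + 0.18476 + 0.85560) = 0.48853 g → mol O = 0.48853 ÷ 15.999 = 0.030535 mol
Divide by the smallest (0.030535 mol): C 6.002, H 6.003, N 2.000, O 1.000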